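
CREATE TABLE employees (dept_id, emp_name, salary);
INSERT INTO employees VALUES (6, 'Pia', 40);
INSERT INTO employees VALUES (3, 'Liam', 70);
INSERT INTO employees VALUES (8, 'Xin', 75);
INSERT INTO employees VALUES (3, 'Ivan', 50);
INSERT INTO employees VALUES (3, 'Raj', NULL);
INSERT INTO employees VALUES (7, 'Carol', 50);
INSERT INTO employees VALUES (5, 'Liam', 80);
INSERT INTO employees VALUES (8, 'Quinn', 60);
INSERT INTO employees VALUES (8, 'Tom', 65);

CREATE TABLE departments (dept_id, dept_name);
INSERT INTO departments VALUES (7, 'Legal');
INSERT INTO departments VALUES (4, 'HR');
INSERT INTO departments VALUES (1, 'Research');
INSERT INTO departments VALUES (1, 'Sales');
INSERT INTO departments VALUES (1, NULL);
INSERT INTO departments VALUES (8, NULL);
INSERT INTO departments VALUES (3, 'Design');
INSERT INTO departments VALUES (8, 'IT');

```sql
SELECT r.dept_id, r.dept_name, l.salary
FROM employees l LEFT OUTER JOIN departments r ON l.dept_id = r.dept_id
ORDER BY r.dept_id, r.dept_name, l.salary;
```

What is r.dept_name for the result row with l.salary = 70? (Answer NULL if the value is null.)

LEFT JOIN keeps every row from `employees`; unmatched rows get NULL for `departments`'s columns.
Matching on l.dept_id = r.dept_id.
Matched pairs: 10; unmatched l rows kept: 2.

Design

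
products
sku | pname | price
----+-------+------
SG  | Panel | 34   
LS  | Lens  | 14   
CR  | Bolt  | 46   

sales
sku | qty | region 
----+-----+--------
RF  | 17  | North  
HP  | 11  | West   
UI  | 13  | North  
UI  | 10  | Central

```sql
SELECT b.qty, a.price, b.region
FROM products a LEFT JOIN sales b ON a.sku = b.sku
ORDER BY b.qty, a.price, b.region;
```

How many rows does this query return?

3

LEFT JOIN keeps every row from `products`; unmatched rows get NULL for `sales`'s columns.
Matching on a.sku = b.sku.
- sku=SG: no b row matches, row kept with b columns NULL.
- sku=LS: no b row matches, row kept with b columns NULL.
- sku=CR: no b row matches, row kept with b columns NULL.
Total: 0 matched + 3 padded = 3 rows.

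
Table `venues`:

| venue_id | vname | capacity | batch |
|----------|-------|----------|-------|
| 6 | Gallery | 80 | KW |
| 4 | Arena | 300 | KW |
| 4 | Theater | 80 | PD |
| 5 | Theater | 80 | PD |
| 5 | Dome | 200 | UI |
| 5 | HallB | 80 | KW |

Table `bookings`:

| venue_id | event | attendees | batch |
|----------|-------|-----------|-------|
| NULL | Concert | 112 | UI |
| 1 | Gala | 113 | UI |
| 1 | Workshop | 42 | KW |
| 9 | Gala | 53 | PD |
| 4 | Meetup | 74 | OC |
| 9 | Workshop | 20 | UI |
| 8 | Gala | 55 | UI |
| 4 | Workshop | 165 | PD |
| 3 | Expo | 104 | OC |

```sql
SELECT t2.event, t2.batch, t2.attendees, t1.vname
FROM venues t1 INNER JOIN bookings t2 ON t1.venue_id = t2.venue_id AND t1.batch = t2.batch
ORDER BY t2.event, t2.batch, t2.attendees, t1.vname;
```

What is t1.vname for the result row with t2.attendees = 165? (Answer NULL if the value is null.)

Theater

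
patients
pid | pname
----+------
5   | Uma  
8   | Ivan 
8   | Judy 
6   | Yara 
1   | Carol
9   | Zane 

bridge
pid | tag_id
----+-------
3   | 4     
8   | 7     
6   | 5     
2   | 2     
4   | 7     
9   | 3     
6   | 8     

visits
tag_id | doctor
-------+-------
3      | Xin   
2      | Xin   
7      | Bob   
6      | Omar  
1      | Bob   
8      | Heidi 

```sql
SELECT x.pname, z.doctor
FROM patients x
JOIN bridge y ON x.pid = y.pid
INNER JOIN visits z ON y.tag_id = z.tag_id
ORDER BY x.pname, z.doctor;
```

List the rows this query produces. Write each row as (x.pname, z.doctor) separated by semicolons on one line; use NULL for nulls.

(Ivan, Bob); (Judy, Bob); (Yara, Heidi); (Zane, Xin)

Step 1 — x INNER JOIN y on pid → 5 row(s).
Then INNER JOIN `visits z` on tag_id: keep only rows whose y.tag_id appears in z.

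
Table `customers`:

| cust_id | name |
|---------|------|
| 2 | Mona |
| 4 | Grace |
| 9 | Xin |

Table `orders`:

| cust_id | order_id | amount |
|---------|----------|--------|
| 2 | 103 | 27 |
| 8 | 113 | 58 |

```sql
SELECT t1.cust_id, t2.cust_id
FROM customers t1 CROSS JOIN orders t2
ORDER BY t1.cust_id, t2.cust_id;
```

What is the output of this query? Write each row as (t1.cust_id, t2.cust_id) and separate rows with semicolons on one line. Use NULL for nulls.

(2, 2); (2, 8); (4, 2); (4, 8); (9, 2); (9, 8)

CROSS JOIN pairs every row of `customers` with every row of `orders`: 3 × 2 = 6 rows.
After projecting and ordering:
t1.cust_id | t2.cust_id
2 | 2
2 | 8
4 | 2
4 | 8
9 | 2
9 | 8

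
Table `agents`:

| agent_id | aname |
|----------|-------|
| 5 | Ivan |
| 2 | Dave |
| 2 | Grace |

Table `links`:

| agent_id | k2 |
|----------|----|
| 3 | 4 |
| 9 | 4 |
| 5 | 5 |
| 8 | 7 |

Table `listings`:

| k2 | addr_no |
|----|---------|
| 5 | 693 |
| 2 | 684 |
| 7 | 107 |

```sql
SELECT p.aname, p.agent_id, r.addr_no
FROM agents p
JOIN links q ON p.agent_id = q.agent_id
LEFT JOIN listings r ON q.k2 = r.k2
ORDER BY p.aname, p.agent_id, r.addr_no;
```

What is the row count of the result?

Step 1 — p INNER JOIN q on agent_id → 1 row(s).
Then LEFT JOIN `listings r` on k2: each of those 1 rows is kept; rows whose q.k2 has no match in r get NULL for r's columns.
Result: 1 row(s).

1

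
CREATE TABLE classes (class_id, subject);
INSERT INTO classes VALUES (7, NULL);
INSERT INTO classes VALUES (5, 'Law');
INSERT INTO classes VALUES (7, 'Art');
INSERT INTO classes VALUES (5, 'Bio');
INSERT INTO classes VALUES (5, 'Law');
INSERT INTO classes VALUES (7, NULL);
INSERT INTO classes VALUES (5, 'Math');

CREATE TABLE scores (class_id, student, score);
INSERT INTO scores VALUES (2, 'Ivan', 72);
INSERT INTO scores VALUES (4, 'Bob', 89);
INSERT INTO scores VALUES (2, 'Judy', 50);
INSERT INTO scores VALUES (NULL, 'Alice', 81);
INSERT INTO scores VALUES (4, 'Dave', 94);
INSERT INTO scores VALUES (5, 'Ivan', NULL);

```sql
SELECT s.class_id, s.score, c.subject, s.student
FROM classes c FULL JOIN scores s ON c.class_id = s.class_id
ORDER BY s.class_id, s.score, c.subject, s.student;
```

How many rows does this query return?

12

FULL OUTER JOIN keeps every row from both sides; unmatched rows get NULL for the other side's columns.
Matching on c.class_id = s.class_id. A NULL in a compared column never satisfies the condition.
- c (class_id=7) has no partner → padded with NULL.
- c (class_id=5) pairs with 1 row(s) of s.
- c (class_id=7) has no partner → padded with NULL.
- c (class_id=5) pairs with 1 row(s) of s.
- c (class_id=5) pairs with 1 row(s) of s.
- c (class_id=7) has no partner → padded with NULL.
- c (class_id=5) pairs with 1 row(s) of s.
- 5 s row(s) had no c match → kept, c columns NULL.
Total: 4 matched + 8 padded = 12 rows.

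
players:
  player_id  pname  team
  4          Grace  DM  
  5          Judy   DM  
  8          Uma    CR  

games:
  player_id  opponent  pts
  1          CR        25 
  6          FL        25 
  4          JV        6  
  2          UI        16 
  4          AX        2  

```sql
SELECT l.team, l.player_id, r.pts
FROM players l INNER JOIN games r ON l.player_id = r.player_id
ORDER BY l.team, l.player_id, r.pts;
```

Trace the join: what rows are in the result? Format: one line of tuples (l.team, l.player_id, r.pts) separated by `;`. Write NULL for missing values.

INNER JOIN keeps only pairs where the ON condition holds.
Matching on l.player_id = r.player_id.
Matched pairs: 2.

(DM, 4, 2); (DM, 4, 6)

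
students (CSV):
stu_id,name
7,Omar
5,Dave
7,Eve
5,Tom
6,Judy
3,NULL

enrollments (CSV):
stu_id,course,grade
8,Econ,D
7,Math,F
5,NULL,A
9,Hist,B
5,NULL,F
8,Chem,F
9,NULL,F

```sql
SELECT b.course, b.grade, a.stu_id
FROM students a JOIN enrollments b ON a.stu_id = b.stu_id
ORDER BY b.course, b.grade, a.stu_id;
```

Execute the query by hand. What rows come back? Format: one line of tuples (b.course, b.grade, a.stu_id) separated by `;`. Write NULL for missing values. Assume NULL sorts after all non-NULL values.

INNER JOIN keeps only pairs where the ON condition holds.
Matching on a.stu_id = b.stu_id.
- a (stu_id=7) pairs with 1 row(s) of b.
- a (stu_id=5) pairs with 2 row(s) of b.
- a (stu_id=7) pairs with 1 row(s) of b.
- a (stu_id=5) pairs with 2 row(s) of b.
- a (stu_id=6) has no partner → excluded.
- a (stu_id=3) has no partner → excluded.
After projecting and ordering:
b.course | b.grade | a.stu_id
Math | F | 7
Math | F | 7
NULL | A | 5
NULL | A | 5
NULL | F | 5
NULL | F | 5

(Math, F, 7); (Math, F, 7); (NULL, A, 5); (NULL, A, 5); (NULL, F, 5); (NULL, F, 5)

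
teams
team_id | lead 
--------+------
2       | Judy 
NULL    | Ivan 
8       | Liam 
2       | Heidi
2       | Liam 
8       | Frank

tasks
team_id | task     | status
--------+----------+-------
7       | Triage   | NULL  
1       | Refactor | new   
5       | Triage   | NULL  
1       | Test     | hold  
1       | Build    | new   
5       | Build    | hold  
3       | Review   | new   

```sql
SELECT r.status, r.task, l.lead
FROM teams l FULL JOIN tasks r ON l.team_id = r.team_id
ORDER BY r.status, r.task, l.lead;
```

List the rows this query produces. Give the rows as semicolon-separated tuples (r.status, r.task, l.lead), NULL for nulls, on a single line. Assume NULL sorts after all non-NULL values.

FULL OUTER JOIN keeps every row from both sides; unmatched rows get NULL for the other side's columns.
Matching on l.team_id = r.team_id. A NULL in a compared column never satisfies the condition.
- l row (team_id=2): no match → kept, r columns NULL.
- l row (team_id=NULL): no match → kept, r columns NULL.
- l row (team_id=8): no match → kept, r columns NULL.
- l row (team_id=2): no match → kept, r columns NULL.
- l row (team_id=2): no match → kept, r columns NULL.
- l row (team_id=8): no match → kept, r columns NULL.
- plus 7 unmatched r row(s), each kept with NULL l columns.

(hold, Build, NULL); (hold, Test, NULL); (new, Build, NULL); (new, Refactor, NULL); (new, Review, NULL); (NULL, Triage, NULL); (NULL, Triage, NULL); (NULL, NULL, Frank); (NULL, NULL, Heidi); (NULL, NULL, Ivan); (NULL, NULL, Judy); (NULL, NULL, Liam); (NULL, NULL, Liam)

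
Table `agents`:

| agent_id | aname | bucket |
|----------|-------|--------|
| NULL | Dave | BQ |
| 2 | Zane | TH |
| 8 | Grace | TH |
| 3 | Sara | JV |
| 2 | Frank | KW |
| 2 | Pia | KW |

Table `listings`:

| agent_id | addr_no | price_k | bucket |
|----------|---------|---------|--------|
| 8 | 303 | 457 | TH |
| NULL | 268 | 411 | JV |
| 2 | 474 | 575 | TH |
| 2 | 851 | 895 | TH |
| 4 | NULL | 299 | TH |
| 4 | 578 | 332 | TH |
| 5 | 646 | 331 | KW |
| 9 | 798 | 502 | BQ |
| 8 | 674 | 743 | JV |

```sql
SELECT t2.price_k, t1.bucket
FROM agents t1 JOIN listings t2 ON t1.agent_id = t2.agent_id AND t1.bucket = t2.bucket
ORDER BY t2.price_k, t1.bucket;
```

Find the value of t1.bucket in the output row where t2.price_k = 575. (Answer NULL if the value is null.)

TH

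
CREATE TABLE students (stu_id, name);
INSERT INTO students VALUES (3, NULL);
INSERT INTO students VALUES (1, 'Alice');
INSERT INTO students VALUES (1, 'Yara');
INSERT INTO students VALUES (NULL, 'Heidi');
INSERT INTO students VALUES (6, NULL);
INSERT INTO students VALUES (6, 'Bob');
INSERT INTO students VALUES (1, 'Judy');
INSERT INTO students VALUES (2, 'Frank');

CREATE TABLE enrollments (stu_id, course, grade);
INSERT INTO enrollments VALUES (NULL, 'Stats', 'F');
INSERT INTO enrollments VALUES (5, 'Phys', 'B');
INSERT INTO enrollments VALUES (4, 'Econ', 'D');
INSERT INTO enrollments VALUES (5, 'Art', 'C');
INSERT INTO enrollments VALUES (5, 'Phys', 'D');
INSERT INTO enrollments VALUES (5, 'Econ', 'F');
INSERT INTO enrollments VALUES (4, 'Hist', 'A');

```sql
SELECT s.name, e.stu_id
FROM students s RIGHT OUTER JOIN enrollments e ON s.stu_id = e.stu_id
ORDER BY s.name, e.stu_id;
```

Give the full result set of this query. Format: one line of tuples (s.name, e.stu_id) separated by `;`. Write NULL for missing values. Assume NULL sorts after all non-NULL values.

(NULL, 4); (NULL, 4); (NULL, 5); (NULL, 5); (NULL, 5); (NULL, 5); (NULL, NULL)

RIGHT JOIN keeps every row from `enrollments`; unmatched rows get NULL for `students`'s columns.
Matching on s.stu_id = e.stu_id. A NULL in a compared column never satisfies the condition.
- s row (stu_id=3): no match.
- s row (stu_id=1): no match.
- s row (stu_id=1): no match.
- s row (stu_id=NULL): no match.
- s row (stu_id=6): no match.
- s row (stu_id=6): no match.
- s row (stu_id=1): no match.
- s row (stu_id=2): no match.
- plus 7 unmatched e row(s), each kept with NULL s columns.
After projecting and ordering:
s.name | e.stu_id
NULL | 4
NULL | 4
NULL | 5
NULL | 5
NULL | 5
NULL | 5
NULL | NULL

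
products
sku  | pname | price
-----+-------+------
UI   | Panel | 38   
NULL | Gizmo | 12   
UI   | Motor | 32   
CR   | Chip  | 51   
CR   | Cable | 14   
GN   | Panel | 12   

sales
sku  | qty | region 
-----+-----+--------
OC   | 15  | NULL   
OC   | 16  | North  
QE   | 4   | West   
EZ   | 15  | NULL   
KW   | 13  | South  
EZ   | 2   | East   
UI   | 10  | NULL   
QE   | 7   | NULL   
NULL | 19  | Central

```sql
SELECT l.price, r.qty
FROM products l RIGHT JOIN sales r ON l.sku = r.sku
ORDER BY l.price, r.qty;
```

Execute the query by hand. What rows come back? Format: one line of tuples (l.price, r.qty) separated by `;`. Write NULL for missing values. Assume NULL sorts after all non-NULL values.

RIGHT JOIN keeps every row from `sales`; unmatched rows get NULL for `products`'s columns.
Matching on l.sku = r.sku. A NULL in a compared column never satisfies the condition.
Matched pairs: 2; unmatched r rows kept: 8.

(32, 10); (38, 10); (NULL, 2); (NULL, 4); (NULL, 7); (NULL, 13); (NULL, 15); (NULL, 15); (NULL, 16); (NULL, 19)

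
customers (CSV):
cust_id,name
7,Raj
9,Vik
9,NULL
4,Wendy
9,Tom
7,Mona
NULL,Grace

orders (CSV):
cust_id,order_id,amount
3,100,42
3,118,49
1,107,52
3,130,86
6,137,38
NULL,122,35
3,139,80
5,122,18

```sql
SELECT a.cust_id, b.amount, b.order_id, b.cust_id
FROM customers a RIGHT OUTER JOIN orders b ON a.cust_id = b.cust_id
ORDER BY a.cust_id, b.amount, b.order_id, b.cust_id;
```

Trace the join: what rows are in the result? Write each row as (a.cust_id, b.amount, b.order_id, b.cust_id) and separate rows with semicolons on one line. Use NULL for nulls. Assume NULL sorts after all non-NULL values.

(NULL, 18, 122, 5); (NULL, 35, 122, NULL); (NULL, 38, 137, 6); (NULL, 42, 100, 3); (NULL, 49, 118, 3); (NULL, 52, 107, 1); (NULL, 80, 139, 3); (NULL, 86, 130, 3)

RIGHT JOIN keeps every row from `orders`; unmatched rows get NULL for `customers`'s columns.
Matching on a.cust_id = b.cust_id. A NULL in a compared column never satisfies the condition.
Matched pairs: 0; unmatched b rows kept: 8.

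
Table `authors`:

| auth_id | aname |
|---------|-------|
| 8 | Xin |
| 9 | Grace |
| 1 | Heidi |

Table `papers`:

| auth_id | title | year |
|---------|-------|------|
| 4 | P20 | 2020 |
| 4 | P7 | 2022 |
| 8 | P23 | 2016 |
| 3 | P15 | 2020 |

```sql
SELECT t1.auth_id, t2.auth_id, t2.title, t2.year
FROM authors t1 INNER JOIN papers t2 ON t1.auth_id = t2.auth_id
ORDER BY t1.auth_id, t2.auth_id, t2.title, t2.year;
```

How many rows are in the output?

1

INNER JOIN keeps only pairs where the ON condition holds.
Matching on t1.auth_id = t2.auth_id.
Matched pairs: 1.
Total: 1 rows.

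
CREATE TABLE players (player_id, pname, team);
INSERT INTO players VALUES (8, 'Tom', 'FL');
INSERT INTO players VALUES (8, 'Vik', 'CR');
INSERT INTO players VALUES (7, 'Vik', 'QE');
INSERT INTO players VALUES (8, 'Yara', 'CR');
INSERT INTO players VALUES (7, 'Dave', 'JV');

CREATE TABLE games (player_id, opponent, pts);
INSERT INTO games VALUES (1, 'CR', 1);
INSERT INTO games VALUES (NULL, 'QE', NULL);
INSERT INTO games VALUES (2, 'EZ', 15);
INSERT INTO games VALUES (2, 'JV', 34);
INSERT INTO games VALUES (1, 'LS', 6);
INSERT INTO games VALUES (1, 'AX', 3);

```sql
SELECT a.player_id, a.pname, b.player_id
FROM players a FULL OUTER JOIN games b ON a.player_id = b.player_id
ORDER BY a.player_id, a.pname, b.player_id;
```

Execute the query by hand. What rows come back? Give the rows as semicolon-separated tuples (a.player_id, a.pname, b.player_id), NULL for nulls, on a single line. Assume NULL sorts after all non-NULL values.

(7, Dave, NULL); (7, Vik, NULL); (8, Tom, NULL); (8, Vik, NULL); (8, Yara, NULL); (NULL, NULL, 1); (NULL, NULL, 1); (NULL, NULL, 1); (NULL, NULL, 2); (NULL, NULL, 2); (NULL, NULL, NULL)

FULL OUTER JOIN keeps every row from both sides; unmatched rows get NULL for the other side's columns.
Matching on a.player_id = b.player_id. A NULL in a compared column never satisfies the condition.
Matched pairs: 0; unmatched a rows kept: 5; unmatched b rows kept: 6.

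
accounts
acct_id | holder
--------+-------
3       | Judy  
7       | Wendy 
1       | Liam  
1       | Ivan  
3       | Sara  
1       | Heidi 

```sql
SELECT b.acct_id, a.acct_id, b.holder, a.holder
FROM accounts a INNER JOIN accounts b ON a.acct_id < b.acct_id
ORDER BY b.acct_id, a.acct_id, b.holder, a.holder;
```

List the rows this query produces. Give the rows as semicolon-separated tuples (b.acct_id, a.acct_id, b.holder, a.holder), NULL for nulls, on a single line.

(3, 1, Judy, Heidi); (3, 1, Judy, Ivan); (3, 1, Judy, Liam); (3, 1, Sara, Heidi); (3, 1, Sara, Ivan); (3, 1, Sara, Liam); (7, 1, Wendy, Heidi); (7, 1, Wendy, Ivan); (7, 1, Wendy, Liam); (7, 3, Wendy, Judy); (7, 3, Wendy, Sara)

INNER JOIN keeps only pairs where the ON condition holds.
Matching on a.acct_id < b.acct_id.
- a (acct_id=3) pairs with 1 row(s) of b.
- a (acct_id=7) has no partner → excluded.
- a (acct_id=1) pairs with 3 row(s) of b.
- a (acct_id=1) pairs with 3 row(s) of b.
- a (acct_id=3) pairs with 1 row(s) of b.
- a (acct_id=1) pairs with 3 row(s) of b.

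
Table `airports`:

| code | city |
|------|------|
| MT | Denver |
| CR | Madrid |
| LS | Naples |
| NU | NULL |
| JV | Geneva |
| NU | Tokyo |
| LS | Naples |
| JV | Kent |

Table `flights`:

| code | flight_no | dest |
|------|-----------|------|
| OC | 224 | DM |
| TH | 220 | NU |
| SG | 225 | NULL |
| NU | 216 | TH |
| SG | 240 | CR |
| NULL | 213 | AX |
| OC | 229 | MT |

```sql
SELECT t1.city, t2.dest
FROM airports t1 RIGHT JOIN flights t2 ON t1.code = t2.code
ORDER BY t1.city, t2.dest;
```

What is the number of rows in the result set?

8

RIGHT JOIN keeps every row from `flights`; unmatched rows get NULL for `airports`'s columns.
Matching on t1.code = t2.code. A NULL in a compared column never satisfies the condition.
- t1 (code=MT) has no partner in t2.
- t1 (code=CR) has no partner in t2.
- t1 (code=LS) has no partner in t2.
- t1 (code=NU) pairs with 1 row(s) of t2.
- t1 (code=JV) has no partner in t2.
- t1 (code=NU) pairs with 1 row(s) of t2.
- t1 (code=LS) has no partner in t2.
- t1 (code=JV) has no partner in t2.
- plus 6 unmatched t2 row(s), each kept with NULL t1 columns.
Total: 2 matched + 6 padded = 8 rows.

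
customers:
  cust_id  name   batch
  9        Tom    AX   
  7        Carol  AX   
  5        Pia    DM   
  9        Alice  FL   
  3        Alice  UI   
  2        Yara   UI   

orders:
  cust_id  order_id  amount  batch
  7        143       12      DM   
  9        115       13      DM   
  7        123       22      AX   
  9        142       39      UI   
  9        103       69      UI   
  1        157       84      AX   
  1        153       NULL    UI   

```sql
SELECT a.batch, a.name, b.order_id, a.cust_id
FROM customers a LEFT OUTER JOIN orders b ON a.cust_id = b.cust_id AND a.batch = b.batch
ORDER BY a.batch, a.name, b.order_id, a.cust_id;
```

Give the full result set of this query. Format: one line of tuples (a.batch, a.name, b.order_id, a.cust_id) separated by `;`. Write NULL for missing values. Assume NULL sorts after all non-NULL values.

LEFT JOIN keeps every row from `customers`; unmatched rows get NULL for `orders`'s columns.
Matching on a.cust_id = b.cust_id AND a.batch = b.batch.
- a (cust_id=9, batch=AX) has no partner → padded with NULL.
- a (cust_id=7, batch=AX) pairs with 1 row(s) of b.
- a (cust_id=5, batch=DM) has no partner → padded with NULL.
- a (cust_id=9, batch=FL) has no partner → padded with NULL.
- a (cust_id=3, batch=UI) has no partner → padded with NULL.
- a (cust_id=2, batch=UI) has no partner → padded with NULL.
After projecting and ordering:
a.batch | a.name | b.order_id | a.cust_id
AX | Carol | 123 | 7
AX | Tom | NULL | 9
DM | Pia | NULL | 5
FL | Alice | NULL | 9
UI | Alice | NULL | 3
UI | Yara | NULL | 2

(AX, Carol, 123, 7); (AX, Tom, NULL, 9); (DM, Pia, NULL, 5); (FL, Alice, NULL, 9); (UI, Alice, NULL, 3); (UI, Yara, NULL, 2)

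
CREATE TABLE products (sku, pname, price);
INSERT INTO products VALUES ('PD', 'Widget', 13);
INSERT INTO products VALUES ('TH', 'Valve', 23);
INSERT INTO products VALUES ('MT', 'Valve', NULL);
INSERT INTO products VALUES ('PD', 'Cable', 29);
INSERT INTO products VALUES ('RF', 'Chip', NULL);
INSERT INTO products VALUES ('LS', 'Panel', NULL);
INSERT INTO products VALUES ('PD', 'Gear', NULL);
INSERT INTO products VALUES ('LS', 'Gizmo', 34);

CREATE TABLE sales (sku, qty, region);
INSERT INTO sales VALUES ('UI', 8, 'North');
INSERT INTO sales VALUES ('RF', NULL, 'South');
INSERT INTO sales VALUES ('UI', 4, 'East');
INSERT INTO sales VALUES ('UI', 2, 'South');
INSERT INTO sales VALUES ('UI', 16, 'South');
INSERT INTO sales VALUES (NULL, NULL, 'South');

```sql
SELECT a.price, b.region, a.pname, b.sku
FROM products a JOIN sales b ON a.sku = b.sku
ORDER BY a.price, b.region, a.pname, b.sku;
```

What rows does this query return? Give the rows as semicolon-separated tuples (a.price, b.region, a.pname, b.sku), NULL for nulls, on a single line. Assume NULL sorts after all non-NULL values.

(NULL, South, Chip, RF)

INNER JOIN keeps only pairs where the ON condition holds.
Matching on a.sku = b.sku. A NULL in a compared column never satisfies the condition.
- a[0] sku=PD → no match; dropped.
- a[1] sku=TH → no match; dropped.
- a[2] sku=MT → no match; dropped.
- a[3] sku=PD → no match; dropped.
- a[4] sku=RF → 1 match(es) in b → 1 row(s).
- a[5] sku=LS → no match; dropped.
- a[6] sku=PD → no match; dropped.
- a[7] sku=LS → no match; dropped.
After projecting and ordering:
a.price | b.region | a.pname | b.sku
NULL | South | Chip | RF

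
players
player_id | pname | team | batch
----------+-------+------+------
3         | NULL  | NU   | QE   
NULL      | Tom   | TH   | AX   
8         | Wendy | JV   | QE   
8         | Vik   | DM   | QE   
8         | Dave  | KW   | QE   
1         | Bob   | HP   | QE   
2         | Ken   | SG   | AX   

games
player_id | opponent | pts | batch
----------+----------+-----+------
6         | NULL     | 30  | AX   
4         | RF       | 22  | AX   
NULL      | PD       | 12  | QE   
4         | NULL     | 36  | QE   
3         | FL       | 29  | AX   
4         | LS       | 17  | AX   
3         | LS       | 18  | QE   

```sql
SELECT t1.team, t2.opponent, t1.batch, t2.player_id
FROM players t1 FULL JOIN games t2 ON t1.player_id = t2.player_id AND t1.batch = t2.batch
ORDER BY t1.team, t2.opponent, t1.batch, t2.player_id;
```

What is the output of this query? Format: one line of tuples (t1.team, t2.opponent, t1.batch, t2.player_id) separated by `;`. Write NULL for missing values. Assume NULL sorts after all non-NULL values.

(DM, NULL, QE, NULL); (HP, NULL, QE, NULL); (JV, NULL, QE, NULL); (KW, NULL, QE, NULL); (NU, LS, QE, 3); (SG, NULL, AX, NULL); (TH, NULL, AX, NULL); (NULL, FL, NULL, 3); (NULL, LS, NULL, 4); (NULL, PD, NULL, NULL); (NULL, RF, NULL, 4); (NULL, NULL, NULL, 4); (NULL, NULL, NULL, 6)

FULL OUTER JOIN keeps every row from both sides; unmatched rows get NULL for the other side's columns.
Matching on t1.player_id = t2.player_id AND t1.batch = t2.batch. A NULL in a compared column never satisfies the condition.
- t1 (player_id=3, batch=QE) pairs with 1 row(s) of t2.
- t1 (player_id=NULL, batch=AX) has no partner → padded with NULL.
- t1 (player_id=8, batch=QE) has no partner → padded with NULL.
- t1 (player_id=8, batch=QE) has no partner → padded with NULL.
- t1 (player_id=8, batch=QE) has no partner → padded with NULL.
- t1 (player_id=1, batch=QE) has no partner → padded with NULL.
- t1 (player_id=2, batch=AX) has no partner → padded with NULL.
- 6 row(s) from t2 found no t1 partner → padded with NULL.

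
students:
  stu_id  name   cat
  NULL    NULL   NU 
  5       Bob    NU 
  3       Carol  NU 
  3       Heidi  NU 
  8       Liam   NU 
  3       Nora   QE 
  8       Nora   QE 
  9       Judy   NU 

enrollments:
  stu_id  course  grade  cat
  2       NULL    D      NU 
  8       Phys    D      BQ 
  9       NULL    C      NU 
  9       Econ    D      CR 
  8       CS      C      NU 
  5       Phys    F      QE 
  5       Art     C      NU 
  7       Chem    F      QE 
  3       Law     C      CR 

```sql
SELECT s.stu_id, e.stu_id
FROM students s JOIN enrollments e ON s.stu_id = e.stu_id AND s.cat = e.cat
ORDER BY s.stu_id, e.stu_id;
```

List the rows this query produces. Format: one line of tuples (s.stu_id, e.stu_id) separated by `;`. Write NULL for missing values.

(5, 5); (8, 8); (9, 9)

INNER JOIN keeps only pairs where the ON condition holds.
Matching on s.stu_id = e.stu_id AND s.cat = e.cat. A NULL in a compared column never satisfies the condition.
- s[0] stu_id=NULL, cat=NU → no match; dropped.
- s[1] stu_id=5, cat=NU → 1 match(es) in e → 1 row(s).
- s[2] stu_id=3, cat=NU → no match; dropped.
- s[3] stu_id=3, cat=NU → no match; dropped.
- s[4] stu_id=8, cat=NU → 1 match(es) in e → 1 row(s).
- s[5] stu_id=3, cat=QE → no match; dropped.
- s[6] stu_id=8, cat=QE → no match; dropped.
- s[7] stu_id=9, cat=NU → 1 match(es) in e → 1 row(s).
After projecting and ordering:
s.stu_id | e.stu_id
5 | 5
8 | 8
9 | 9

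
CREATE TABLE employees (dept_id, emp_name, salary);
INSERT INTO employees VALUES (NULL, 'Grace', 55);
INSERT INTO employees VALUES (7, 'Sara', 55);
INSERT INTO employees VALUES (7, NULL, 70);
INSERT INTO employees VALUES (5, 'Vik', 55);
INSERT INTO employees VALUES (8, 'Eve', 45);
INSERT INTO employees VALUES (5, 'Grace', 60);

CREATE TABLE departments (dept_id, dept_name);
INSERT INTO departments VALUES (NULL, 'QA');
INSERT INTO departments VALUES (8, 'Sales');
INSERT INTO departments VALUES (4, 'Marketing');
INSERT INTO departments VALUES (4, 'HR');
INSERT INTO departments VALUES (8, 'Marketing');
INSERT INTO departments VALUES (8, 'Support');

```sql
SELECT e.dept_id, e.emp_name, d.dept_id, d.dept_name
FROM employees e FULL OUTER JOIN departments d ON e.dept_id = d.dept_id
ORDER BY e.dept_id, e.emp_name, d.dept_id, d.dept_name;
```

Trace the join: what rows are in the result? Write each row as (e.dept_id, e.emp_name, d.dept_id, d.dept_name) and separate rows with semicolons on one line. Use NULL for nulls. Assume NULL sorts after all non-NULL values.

(5, Grace, NULL, NULL); (5, Vik, NULL, NULL); (7, Sara, NULL, NULL); (7, NULL, NULL, NULL); (8, Eve, 8, Marketing); (8, Eve, 8, Sales); (8, Eve, 8, Support); (NULL, Grace, NULL, NULL); (NULL, NULL, 4, HR); (NULL, NULL, 4, Marketing); (NULL, NULL, NULL, QA)

FULL OUTER JOIN keeps every row from both sides; unmatched rows get NULL for the other side's columns.
Matching on e.dept_id = d.dept_id. A NULL in a compared column never satisfies the condition.
- e (dept_id=NULL) has no partner → padded with NULL.
- e (dept_id=7) has no partner → padded with NULL.
- e (dept_id=7) has no partner → padded with NULL.
- e (dept_id=5) has no partner → padded with NULL.
- e (dept_id=8) pairs with 3 row(s) of d.
- e (dept_id=5) has no partner → padded with NULL.
- 3 row(s) from d found no e partner → padded with NULL.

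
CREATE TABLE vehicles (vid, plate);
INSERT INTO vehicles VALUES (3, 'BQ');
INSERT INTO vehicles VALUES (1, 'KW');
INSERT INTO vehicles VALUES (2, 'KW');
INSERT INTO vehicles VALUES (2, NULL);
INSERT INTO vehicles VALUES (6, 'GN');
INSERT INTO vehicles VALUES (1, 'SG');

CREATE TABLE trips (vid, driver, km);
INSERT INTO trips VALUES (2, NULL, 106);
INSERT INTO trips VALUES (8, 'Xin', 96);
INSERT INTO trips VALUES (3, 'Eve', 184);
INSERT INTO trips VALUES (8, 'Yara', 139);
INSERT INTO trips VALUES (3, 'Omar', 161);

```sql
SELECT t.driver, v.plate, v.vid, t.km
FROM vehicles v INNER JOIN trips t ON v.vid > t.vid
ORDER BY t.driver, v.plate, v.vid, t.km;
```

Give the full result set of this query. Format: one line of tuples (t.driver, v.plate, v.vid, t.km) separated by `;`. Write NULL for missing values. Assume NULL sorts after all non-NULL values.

(Eve, GN, 6, 184); (Omar, GN, 6, 161); (NULL, BQ, 3, 106); (NULL, GN, 6, 106)

INNER JOIN keeps only pairs where the ON condition holds.
Matching on v.vid > t.vid.
- v[0] vid=3 → 1 match(es) in t → 1 row(s).
- v[1] vid=1 → no match; dropped.
- v[2] vid=2 → no match; dropped.
- v[3] vid=2 → no match; dropped.
- v[4] vid=6 → 3 match(es) in t → 3 row(s).
- v[5] vid=1 → no match; dropped.
After projecting and ordering:
t.driver | v.plate | v.vid | t.km
Eve | GN | 6 | 184
Omar | GN | 6 | 161
NULL | BQ | 3 | 106
NULL | GN | 6 | 106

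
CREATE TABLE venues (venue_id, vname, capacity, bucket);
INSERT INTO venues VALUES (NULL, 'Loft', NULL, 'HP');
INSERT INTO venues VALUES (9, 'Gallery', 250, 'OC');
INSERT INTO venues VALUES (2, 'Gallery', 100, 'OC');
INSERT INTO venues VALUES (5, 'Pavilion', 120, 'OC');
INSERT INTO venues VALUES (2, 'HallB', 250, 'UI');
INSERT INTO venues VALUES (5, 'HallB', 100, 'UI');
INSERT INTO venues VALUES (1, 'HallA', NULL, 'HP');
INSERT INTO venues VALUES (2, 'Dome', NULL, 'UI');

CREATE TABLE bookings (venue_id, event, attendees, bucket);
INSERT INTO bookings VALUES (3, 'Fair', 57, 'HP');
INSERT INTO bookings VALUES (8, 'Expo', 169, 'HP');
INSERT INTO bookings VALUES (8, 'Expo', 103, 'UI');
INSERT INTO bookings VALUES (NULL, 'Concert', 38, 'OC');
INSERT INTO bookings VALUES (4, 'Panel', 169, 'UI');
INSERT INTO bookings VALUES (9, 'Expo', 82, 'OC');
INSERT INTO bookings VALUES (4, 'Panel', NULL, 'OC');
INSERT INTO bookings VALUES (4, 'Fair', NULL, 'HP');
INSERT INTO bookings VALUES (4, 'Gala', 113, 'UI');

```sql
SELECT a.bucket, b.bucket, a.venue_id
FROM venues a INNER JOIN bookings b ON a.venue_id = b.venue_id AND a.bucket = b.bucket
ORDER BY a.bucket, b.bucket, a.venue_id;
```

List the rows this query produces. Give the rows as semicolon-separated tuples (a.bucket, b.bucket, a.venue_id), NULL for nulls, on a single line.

(OC, OC, 9)

INNER JOIN keeps only pairs where the ON condition holds.
Matching on a.venue_id = b.venue_id AND a.bucket = b.bucket. A NULL in a compared column never satisfies the condition.
Matched pairs: 1.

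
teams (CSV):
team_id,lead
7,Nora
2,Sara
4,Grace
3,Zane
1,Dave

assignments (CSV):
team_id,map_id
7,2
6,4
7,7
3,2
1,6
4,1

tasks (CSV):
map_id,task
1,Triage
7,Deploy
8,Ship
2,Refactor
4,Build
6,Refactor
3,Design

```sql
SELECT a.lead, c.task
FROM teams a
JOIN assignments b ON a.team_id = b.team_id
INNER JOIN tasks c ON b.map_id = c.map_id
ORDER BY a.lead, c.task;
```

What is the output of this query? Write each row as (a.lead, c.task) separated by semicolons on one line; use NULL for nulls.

(Dave, Refactor); (Grace, Triage); (Nora, Deploy); (Nora, Refactor); (Zane, Refactor)

Joins associate left-to-right: teams INNER JOIN assignments on team_id gives 5 intermediate row(s).
Then INNER JOIN `tasks c` on map_id: keep only rows whose b.map_id appears in c.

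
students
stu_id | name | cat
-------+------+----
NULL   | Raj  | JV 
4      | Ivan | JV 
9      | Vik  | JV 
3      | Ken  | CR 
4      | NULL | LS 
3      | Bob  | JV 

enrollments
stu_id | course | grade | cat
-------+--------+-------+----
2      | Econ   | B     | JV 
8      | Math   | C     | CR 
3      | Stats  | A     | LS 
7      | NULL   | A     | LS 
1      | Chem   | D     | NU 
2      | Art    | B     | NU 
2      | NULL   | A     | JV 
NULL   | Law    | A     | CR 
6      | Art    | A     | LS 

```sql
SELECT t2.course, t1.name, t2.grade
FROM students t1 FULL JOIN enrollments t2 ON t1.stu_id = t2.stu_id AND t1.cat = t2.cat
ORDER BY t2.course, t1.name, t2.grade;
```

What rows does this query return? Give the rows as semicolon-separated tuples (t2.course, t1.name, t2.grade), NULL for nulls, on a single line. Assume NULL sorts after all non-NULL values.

(Art, NULL, A); (Art, NULL, B); (Chem, NULL, D); (Econ, NULL, B); (Law, NULL, A); (Math, NULL, C); (Stats, NULL, A); (NULL, Bob, NULL); (NULL, Ivan, NULL); (NULL, Ken, NULL); (NULL, Raj, NULL); (NULL, Vik, NULL); (NULL, NULL, A); (NULL, NULL, A); (NULL, NULL, NULL)

FULL OUTER JOIN keeps every row from both sides; unmatched rows get NULL for the other side's columns.
Matching on t1.stu_id = t2.stu_id AND t1.cat = t2.cat. A NULL in a compared column never satisfies the condition.
Matched pairs: 0; unmatched t1 rows kept: 6; unmatched t2 rows kept: 9.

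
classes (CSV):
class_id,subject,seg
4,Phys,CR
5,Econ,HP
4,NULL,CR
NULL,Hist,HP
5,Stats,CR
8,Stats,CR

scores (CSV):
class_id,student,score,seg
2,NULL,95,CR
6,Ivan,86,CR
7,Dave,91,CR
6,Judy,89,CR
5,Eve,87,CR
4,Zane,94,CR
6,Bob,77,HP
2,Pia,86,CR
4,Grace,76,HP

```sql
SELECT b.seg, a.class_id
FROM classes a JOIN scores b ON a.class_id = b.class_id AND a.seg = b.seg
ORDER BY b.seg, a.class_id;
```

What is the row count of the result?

INNER JOIN keeps only pairs where the ON condition holds.
Matching on a.class_id = b.class_id AND a.seg = b.seg. A NULL in a compared column never satisfies the condition.
Matched pairs: 3.
Total: 3 rows.

3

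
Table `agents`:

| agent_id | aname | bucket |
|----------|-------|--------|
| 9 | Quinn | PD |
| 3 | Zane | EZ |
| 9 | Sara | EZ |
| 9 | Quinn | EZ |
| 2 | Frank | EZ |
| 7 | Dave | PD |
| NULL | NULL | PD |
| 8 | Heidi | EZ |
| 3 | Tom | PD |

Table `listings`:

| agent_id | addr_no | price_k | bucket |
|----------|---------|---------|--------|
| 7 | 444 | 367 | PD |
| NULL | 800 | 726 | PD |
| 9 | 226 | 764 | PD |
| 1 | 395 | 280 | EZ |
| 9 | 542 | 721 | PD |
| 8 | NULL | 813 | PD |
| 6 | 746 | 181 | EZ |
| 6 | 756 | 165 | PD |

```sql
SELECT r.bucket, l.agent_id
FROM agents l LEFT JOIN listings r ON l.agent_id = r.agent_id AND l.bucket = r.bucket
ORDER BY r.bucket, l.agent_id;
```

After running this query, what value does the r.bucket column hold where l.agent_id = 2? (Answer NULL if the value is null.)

LEFT JOIN keeps every row from `agents`; unmatched rows get NULL for `listings`'s columns.
Matching on l.agent_id = r.agent_id AND l.bucket = r.bucket. A NULL in a compared column never satisfies the condition.
Matched pairs: 3; unmatched l rows kept: 7.

NULL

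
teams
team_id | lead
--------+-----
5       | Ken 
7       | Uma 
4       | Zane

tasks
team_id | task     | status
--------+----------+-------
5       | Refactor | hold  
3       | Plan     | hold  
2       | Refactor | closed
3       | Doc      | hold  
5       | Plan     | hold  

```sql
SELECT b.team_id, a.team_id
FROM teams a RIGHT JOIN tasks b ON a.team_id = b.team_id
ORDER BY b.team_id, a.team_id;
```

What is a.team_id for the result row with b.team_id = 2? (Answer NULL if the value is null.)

NULL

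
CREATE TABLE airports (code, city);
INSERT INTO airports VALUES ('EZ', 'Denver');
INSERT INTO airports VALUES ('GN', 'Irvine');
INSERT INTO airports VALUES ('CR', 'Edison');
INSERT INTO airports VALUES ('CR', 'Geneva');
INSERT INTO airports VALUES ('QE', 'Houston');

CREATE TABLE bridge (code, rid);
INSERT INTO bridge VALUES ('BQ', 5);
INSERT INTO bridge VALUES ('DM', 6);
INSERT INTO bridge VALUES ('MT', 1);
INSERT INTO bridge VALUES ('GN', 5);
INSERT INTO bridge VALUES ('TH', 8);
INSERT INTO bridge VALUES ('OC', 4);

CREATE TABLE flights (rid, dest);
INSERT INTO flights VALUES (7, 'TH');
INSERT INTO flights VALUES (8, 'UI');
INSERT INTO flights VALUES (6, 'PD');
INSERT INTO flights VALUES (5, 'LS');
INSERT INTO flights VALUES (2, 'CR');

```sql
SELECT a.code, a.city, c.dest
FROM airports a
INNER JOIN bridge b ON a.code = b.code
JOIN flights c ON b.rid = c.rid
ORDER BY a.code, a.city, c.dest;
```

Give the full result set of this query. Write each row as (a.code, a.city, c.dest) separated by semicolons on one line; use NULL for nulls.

(GN, Irvine, LS)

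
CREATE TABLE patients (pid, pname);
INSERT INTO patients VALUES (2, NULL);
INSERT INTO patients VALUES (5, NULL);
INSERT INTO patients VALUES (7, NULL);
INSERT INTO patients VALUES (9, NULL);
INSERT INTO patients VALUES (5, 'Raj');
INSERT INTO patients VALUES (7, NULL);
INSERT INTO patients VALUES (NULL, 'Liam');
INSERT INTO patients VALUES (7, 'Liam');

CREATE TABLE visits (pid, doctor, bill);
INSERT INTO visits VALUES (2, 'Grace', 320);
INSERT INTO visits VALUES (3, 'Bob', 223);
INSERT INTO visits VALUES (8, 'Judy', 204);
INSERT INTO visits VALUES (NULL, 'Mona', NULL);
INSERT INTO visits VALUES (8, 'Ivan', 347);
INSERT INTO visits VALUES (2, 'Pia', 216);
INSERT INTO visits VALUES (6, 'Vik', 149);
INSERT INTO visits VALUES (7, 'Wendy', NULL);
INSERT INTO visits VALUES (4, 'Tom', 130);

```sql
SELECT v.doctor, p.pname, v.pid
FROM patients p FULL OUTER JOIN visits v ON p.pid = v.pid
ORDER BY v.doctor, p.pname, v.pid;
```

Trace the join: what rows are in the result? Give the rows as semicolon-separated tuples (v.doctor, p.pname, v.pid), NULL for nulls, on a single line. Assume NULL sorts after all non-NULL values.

(Bob, NULL, 3); (Grace, NULL, 2); (Ivan, NULL, 8); (Judy, NULL, 8); (Mona, NULL, NULL); (Pia, NULL, 2); (Tom, NULL, 4); (Vik, NULL, 6); (Wendy, Liam, 7); (Wendy, NULL, 7); (Wendy, NULL, 7); (NULL, Liam, NULL); (NULL, Raj, NULL); (NULL, NULL, NULL); (NULL, NULL, NULL)

FULL OUTER JOIN keeps every row from both sides; unmatched rows get NULL for the other side's columns.
Matching on p.pid = v.pid. A NULL in a compared column never satisfies the condition.
- pid=2: 2 matching v row(s), so 2 row(s) emitted.
- pid=5: no v row matches, row kept with v columns NULL.
- pid=7: 1 matching v row(s), so 1 row(s) emitted.
- pid=9: no v row matches, row kept with v columns NULL.
- pid=5: no v row matches, row kept with v columns NULL.
- pid=7: 1 matching v row(s), so 1 row(s) emitted.
- pid=NULL: no v row matches, row kept with v columns NULL.
- pid=7: 1 matching v row(s), so 1 row(s) emitted.
- 6 row(s) from v found no p partner → padded with NULL.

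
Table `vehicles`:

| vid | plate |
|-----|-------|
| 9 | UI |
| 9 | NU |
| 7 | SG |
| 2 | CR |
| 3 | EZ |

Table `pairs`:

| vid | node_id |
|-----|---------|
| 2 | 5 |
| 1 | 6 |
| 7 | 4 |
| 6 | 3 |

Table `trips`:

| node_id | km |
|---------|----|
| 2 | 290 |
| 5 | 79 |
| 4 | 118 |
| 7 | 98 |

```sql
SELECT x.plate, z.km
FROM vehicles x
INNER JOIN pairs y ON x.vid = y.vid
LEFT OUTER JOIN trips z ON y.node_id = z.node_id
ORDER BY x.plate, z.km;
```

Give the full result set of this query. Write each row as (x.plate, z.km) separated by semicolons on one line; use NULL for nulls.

Joins associate left-to-right: vehicles INNER JOIN pairs on vid gives 2 intermediate row(s).
Then LEFT JOIN `trips z` on node_id: each of those 2 rows is kept; rows whose y.node_id has no match in z get NULL for z's columns.

(CR, 79); (SG, 118)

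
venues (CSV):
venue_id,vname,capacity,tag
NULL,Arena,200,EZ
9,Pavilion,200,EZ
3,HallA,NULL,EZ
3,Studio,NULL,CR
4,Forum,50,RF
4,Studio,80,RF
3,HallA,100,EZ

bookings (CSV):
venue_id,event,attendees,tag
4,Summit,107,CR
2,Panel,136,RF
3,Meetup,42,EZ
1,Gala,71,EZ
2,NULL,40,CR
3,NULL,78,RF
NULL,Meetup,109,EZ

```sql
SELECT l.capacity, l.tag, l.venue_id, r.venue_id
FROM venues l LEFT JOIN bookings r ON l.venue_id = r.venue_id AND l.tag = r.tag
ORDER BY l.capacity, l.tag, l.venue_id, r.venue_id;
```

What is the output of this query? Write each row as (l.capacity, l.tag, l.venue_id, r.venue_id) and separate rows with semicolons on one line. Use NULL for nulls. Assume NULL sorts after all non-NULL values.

(50, RF, 4, NULL); (80, RF, 4, NULL); (100, EZ, 3, 3); (200, EZ, 9, NULL); (200, EZ, NULL, NULL); (NULL, CR, 3, NULL); (NULL, EZ, 3, 3)

LEFT JOIN keeps every row from `venues`; unmatched rows get NULL for `bookings`'s columns.
Matching on l.venue_id = r.venue_id AND l.tag = r.tag. A NULL in a compared column never satisfies the condition.
Matched pairs: 2; unmatched l rows kept: 5.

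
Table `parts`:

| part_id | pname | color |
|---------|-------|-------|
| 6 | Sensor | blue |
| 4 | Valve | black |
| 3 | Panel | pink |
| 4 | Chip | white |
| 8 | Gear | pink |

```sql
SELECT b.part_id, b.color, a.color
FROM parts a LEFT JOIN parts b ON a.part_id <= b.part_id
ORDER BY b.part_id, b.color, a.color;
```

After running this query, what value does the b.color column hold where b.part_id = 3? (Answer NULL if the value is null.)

pink

LEFT JOIN keeps every row from `parts a`; unmatched rows get NULL for `parts b`'s columns.
Matching on a.part_id <= b.part_id.
- part_id=6: 2 matching b row(s), so 2 row(s) emitted.
- part_id=4: 4 matching b row(s), so 4 row(s) emitted.
- part_id=3: 5 matching b row(s), so 5 row(s) emitted.
- part_id=4: 4 matching b row(s), so 4 row(s) emitted.
- part_id=8: 1 matching b row(s), so 1 row(s) emitted.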